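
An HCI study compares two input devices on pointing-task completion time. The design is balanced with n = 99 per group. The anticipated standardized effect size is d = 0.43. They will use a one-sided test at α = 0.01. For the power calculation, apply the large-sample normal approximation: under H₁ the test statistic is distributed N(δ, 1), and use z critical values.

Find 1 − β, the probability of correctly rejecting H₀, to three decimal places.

Power ≈ 0.758

Noncentrality parameter: δ = d·√(n/2) = 0.43 × √(99/2) = 3.0253
Critical value for a one-sided test at α = 0.01: z_α = 2.326.
Power = P(Z > 2.326 − δ) = Φ(0.699) = 0.7577.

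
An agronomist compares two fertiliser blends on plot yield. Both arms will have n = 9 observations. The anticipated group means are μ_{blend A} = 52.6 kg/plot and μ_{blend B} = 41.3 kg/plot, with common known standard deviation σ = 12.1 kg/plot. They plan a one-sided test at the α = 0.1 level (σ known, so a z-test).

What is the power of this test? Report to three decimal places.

Standardized effect: d = |μ_{blend A} − μ_{blend B}| / σ = |52.6 − 41.3| / 12.1 = 0.9339
Noncentrality parameter: δ = d·√(n/2) = 0.9339 × √(9/2) = 1.9811
Critical value for a one-sided test at α = 0.1: z_α = 1.282.
Power = P(Z > 1.282 − δ) = Φ(0.700) = 0.7579.

Power ≈ 0.758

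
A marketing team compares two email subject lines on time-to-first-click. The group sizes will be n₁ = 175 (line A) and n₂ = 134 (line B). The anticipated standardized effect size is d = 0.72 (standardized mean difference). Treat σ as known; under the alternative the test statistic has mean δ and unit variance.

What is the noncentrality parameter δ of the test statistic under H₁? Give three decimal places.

The noncentrality parameter scales effect size by the design's sample-size factor: δ = d / √(1/n₁ + 1/n₂) = 0.72 / √(1/175 + 1/134) = 6.2723

δ ≈ 6.272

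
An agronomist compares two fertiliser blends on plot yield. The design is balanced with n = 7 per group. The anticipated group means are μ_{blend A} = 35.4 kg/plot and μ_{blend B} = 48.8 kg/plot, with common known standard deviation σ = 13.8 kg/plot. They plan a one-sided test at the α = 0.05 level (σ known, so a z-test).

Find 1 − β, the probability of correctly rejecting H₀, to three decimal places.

Power ≈ 0.568

Standardized effect: d = |μ_{blend A} − μ_{blend B}| / σ = |35.4 − 48.8| / 13.8 = 0.9710
Noncentrality parameter: δ = d·√(n/2) = 0.9710 × √(7/2) = 1.8166
One-sided α = 0.05 → critical value z_{0.05} = 1.645.
Power = P(Z > 1.645 − δ) = Φ(0.172) = 0.5682.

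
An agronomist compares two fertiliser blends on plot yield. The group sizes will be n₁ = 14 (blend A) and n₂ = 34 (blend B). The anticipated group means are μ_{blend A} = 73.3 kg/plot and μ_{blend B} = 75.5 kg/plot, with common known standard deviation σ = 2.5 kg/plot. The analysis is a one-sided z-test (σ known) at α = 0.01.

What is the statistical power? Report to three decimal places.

Standardized effect: d = |μ_{blend A} − μ_{blend B}| / σ = |73.3 − 75.5| / 2.5 = 0.8800
Noncentrality parameter: δ = d / √(1/n₁ + 1/n₂) = 0.8800 / √(1/14 + 1/34) = 2.7712
Critical value for a one-sided test at α = 0.01: z_α = 2.326.
Power = Φ(δ − 2.326) = Φ(0.445) = 0.6718.

Power ≈ 0.672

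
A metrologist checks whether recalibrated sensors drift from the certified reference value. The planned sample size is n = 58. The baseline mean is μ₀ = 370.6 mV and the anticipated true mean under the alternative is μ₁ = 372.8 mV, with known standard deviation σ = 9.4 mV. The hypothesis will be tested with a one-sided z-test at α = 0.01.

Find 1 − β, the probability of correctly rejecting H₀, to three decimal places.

Standardized effect: d = |μ₁ − μ₀| / σ = |372.8 − 370.6| / 9.4 = 0.2340
Noncentrality parameter: δ = d·√n = 0.2340 × √58 = 1.7824
One-sided α = 0.01 → critical value z_{0.01} = 2.326.
Power = P(Z > 2.326 − δ) = Φ(-0.544) = 0.2932.

Power ≈ 0.293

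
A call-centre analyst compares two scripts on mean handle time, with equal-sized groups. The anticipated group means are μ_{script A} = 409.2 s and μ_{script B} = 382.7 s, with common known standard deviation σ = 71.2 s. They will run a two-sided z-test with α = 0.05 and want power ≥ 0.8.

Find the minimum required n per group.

n = 114 per group

Standardized effect: d = |μ_{script A} − μ_{script B}| / σ = |409.2 − 382.7| / 71.2 = 0.3722
Set Φ(δ − 1.960) = 0.8; then δ − 1.960 = Φ⁻¹(0.8) = 0.842, giving δ = 2.802.
(The Φ(−δ − z_{α/2}) term is vanishingly small for δ > 0 and is dropped in the standard sample-size formula.)
δ = d·√(n/2) ⇒ n = 2(δ/d)² = 2 × (2.802 / 0.3722)² = 113.32.
Round up to the next whole unit.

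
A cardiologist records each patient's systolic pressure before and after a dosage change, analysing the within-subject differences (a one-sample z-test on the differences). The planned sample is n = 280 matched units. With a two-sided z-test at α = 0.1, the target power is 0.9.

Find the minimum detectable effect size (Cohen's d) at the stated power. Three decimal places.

Need Φ(δ − 1.645) = 0.9, so δ = 1.645 + 1.282 = 2.926.
(Lower-tail contribution to power is negligible for δ > 0.)
δ = d·√n ⇒ d = δ/√n = 2.926/√280 = 0.1749.

d ≈ 0.175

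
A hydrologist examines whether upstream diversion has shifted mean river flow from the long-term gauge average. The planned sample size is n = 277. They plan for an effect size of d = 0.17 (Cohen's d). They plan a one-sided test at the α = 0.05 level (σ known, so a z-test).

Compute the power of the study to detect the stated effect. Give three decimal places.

Power ≈ 0.882

Noncentrality parameter: δ = d·√n = 0.17 × √277 = 2.8294
Critical value for a one-sided test at α = 0.05: z_α = 1.645.
Power = P(Z > 1.645 − δ) = Φ(1.185) = 0.8819.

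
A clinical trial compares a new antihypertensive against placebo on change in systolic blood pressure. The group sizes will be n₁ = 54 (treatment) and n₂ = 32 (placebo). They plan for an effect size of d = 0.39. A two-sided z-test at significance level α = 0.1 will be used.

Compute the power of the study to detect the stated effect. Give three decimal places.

Noncentrality parameter: δ = d / √(1/n₁ + 1/n₂) = 0.39 / √(1/54 + 1/32) = 1.7482
Critical value for a two-sided test at α = 0.1: z_{α/2} = 1.645.
Power = Φ(δ − 1.645) + Φ(−δ − 1.645) = Φ(0.103) + Φ(-3.393) = 0.5411 + 0.0003 = 0.5415.

Power ≈ 0.541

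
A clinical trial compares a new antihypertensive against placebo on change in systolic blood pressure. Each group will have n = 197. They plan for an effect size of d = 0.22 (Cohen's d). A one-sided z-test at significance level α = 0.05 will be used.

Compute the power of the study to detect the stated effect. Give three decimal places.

Power ≈ 0.705

Noncentrality parameter: δ = d·√(n/2) = 0.22 × √(197/2) = 2.1834
One-sided α = 0.05 → critical value z_{0.05} = 1.645.
Power = P(Z > 1.645 − δ) = Φ(0.539) = 0.7049.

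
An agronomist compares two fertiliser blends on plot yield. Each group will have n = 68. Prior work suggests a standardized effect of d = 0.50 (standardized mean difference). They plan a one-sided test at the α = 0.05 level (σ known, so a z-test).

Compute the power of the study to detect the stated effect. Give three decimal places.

Power ≈ 0.898

Noncentrality parameter: δ = d·√(n/2) = 0.50 × √(68/2) = 2.9155
Critical value for a one-sided test at α = 0.05: z_α = 1.645.
Power = Φ(δ − 1.645) = Φ(1.271) = 0.8981.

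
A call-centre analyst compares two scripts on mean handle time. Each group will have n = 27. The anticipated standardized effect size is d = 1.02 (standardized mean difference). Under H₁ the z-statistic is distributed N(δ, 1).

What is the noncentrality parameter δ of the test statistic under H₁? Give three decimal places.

δ = d·√(n/2) = 1.02 × √(27/2) = 3.7477

δ ≈ 3.748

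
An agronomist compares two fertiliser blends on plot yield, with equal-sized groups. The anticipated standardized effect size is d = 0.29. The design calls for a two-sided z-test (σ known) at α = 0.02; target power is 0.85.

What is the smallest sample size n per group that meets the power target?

Set Φ(δ − 2.326) = 0.85; then δ − 2.326 = Φ⁻¹(0.85) = 1.036, giving δ = 3.363.
(Ignoring the negligible lower-tail rejection probability gives the usual closed-form inversion.)
δ = d·√(n/2) ⇒ n = 2(δ/d)² = 2 × (3.363 / 0.29)² = 268.93.
Round up to the next whole unit.

n = 269 per group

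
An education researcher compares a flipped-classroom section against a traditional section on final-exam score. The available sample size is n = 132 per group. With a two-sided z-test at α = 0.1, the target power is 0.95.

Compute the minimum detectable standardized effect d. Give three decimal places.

Required noncentrality: δ = z_{0.05} + z_{0.05} = 1.645 + 1.645 = 3.290.
(The second rejection-region term Φ(−δ − z_{α/2}) is negligible and dropped.)
δ = d·√(n/2) ⇒ d = δ/√(n/2) = 3.290/√(132/2) = 0.4049.

d ≈ 0.405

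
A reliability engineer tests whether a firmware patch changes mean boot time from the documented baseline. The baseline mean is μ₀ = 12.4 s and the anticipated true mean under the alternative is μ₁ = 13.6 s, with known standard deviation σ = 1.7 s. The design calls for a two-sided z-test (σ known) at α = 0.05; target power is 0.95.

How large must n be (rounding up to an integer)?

n = 27

Standardized effect: d = |μ₁ − μ₀| / σ = |13.6 − 12.4| / 1.7 = 0.7059
Set Φ(δ − 1.960) = 0.95; then δ − 1.960 = Φ⁻¹(0.95) = 1.645, giving δ = 3.605.
(The Φ(−δ − z_{α/2}) term is vanishingly small for δ > 0 and is dropped in the standard sample-size formula.)
δ = d·√n ⇒ n = (δ/d)² = (3.605 / 0.7059)² = 26.08.
Round up to the next whole unit.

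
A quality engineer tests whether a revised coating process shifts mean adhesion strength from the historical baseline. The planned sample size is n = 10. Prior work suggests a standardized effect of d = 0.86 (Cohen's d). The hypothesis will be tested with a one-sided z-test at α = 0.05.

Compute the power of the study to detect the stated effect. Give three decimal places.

Noncentrality parameter: δ = d·√n = 0.86 × √10 = 2.7196
Critical value for a one-sided test at α = 0.05: z_α = 1.645.
Power = P(Z > 1.645 − δ) = Φ(1.075) = 0.8587.

Power ≈ 0.859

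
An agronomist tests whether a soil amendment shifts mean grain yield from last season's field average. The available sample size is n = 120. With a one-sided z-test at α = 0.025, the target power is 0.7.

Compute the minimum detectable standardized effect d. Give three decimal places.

Need Φ(δ − 1.960) = 0.7, so δ = 1.960 + 0.524 = 2.484.
δ = d·√n ⇒ d = δ/√n = 2.484/√120 = 0.2268.

d ≈ 0.227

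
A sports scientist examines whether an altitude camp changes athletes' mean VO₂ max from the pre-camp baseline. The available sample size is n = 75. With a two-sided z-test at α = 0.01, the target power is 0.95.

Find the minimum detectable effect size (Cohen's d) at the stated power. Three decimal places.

Need Φ(δ − 2.576) = 0.95, so δ = 2.576 + 1.645 = 4.221.
(The second rejection-region term Φ(−δ − z_{α/2}) is negligible and dropped.)
δ = d·√n ⇒ d = δ/√n = 4.221/√75 = 0.4874.

d ≈ 0.487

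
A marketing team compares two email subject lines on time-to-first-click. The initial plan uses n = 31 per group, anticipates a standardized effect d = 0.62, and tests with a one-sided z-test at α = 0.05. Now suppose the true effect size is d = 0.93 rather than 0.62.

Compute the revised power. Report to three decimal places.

Power ≈ 0.978

With d = 0.93: δ = d·√(n/2) = 0.93 × √(31/2) = 3.6614. Critical value z_{0.05} = 1.645.
Revised power = P(Z > 1.645 − δ) = Φ(2.017) = 0.9781.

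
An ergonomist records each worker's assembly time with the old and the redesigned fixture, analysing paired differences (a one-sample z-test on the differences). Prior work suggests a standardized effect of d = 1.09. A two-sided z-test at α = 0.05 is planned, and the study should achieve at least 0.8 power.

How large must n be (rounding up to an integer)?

n = 7

For power 0.8 need Φ(δ − z_{0.025}) = 0.8, so δ = z_{0.025} + z_{0.20} = 1.960 + 0.842 = 2.802.
(The Φ(−δ − z_{α/2}) term is vanishingly small for δ > 0 and is dropped in the standard sample-size formula.)
δ = d·√n ⇒ n = (δ/d)² = (2.802 / 1.09)² = 6.61.
Rounding up, n = 7.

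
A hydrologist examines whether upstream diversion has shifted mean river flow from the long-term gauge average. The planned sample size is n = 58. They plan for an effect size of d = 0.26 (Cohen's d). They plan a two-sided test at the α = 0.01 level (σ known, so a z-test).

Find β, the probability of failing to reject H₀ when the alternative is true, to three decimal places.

β ≈ 0.724

Noncentrality parameter: δ = d·√n = 0.26 × √58 = 1.9801
Critical value for a two-sided test at α = 0.01: z_{α/2} = 2.576.
Power = Φ(δ − 2.576) + Φ(−δ − 2.576) = Φ(-0.596) + Φ(-4.556) = 0.2757 + 0.0000 = 0.2757.
Type II error: β = 1 − power = 1 − 0.2757 = 0.7243.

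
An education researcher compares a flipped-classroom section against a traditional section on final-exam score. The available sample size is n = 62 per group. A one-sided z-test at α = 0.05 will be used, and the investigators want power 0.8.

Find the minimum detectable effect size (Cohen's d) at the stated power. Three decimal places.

d ≈ 0.447

Required noncentrality: δ = z_{0.05} + z_{0.20} = 1.645 + 0.842 = 2.486.
δ = d·√(n/2) ⇒ d = δ/√(n/2) = 2.486/√(62/2) = 0.4466.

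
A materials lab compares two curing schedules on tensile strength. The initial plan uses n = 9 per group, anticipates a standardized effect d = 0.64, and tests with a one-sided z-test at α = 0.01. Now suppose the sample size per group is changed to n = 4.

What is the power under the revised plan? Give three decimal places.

Power ≈ 0.078

With n = 4 per group: δ = d·√(n/2) = 0.64 × √(4/2) = 0.9051. Critical value z_{0.01} = 2.326.
Revised power = Φ(δ − 2.326) = Φ(-1.421) = 0.0776.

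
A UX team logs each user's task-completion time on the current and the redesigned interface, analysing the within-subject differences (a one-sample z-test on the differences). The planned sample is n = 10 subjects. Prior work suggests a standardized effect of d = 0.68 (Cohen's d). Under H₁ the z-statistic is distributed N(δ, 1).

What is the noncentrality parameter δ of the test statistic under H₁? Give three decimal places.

δ = d·√n = 0.68 × √10 = 2.1503

δ ≈ 2.150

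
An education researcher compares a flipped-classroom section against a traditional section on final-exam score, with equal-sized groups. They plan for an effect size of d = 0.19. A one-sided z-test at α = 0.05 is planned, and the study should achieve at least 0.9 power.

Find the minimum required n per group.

Set Φ(δ − 1.645) = 0.9; then δ − 1.645 = Φ⁻¹(0.9) = 1.282, giving δ = 2.926.
δ = d·√(n/2) ⇒ n = 2(δ/d)² = 2 × (2.926 / 0.19)² = 474.45.
Round up to the next whole unit.

n = 475 per group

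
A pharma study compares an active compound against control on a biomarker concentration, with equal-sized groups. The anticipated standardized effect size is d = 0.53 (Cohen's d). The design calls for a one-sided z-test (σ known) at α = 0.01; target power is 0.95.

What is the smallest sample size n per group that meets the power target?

n = 113 per group

For power 0.95 need Φ(δ − z_{0.01}) = 0.95, so δ = z_{0.01} + z_{0.05} = 2.326 + 1.645 = 3.971.
δ = d·√(n/2) ⇒ n = 2(δ/d)² = 2 × (3.971 / 0.53)² = 112.29.
Rounding up, n = 113 per group.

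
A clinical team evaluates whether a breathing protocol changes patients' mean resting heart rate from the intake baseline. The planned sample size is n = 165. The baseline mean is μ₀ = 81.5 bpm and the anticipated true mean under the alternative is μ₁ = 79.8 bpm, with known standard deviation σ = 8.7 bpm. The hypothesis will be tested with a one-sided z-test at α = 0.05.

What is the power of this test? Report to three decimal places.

Standardized effect: d = |μ₁ − μ₀| / σ = |79.8 − 81.5| / 8.7 = 0.1954
Noncentrality parameter: δ = d·√n = 0.1954 × √165 = 2.5100
Critical value for a one-sided test at α = 0.05: z_α = 1.645.
Power = Φ(δ − 1.645) = Φ(0.865) = 0.8065.

Power ≈ 0.807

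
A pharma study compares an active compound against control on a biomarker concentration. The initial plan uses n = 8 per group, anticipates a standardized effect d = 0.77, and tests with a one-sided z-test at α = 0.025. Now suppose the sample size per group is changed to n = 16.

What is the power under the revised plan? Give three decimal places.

With n = 16 per group: δ = d·√(n/2) = 0.77 × √(16/2) = 2.1779. Critical value z_{0.025} = 1.960.
Revised power = Φ(δ − 1.960) = Φ(0.218) = 0.5863.

Power ≈ 0.586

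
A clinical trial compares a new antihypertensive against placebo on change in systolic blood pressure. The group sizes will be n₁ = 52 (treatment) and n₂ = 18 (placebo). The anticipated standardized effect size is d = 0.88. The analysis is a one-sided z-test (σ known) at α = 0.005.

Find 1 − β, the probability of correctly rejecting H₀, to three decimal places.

Power ≈ 0.740

Noncentrality parameter: δ = d / √(1/n₁ + 1/n₂) = 0.88 / √(1/52 + 1/18) = 3.2179
One-sided α = 0.005 → critical value z_{0.005} = 2.576.
Power = P(Z > 2.576 − δ) = Φ(0.642) = 0.7396.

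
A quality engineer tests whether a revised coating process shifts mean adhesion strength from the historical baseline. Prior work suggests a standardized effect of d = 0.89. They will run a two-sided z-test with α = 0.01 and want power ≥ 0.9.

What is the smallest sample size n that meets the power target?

Set Φ(δ − 2.576) = 0.9; then δ − 2.576 = Φ⁻¹(0.9) = 1.282, giving δ = 3.857.
(For δ > 0 the lower-tail rejection region contributes negligibly to power, so the one-term inversion is standard.)
δ = d·√n ⇒ n = (δ/d)² = (3.857 / 0.89)² = 18.78.
Round up to the next whole unit.

n = 19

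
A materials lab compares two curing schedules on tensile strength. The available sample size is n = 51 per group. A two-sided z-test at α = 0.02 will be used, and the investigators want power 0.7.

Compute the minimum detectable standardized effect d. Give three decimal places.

Need Φ(δ − 2.326) = 0.7, so δ = 2.326 + 0.524 = 2.851.
(The second rejection-region term Φ(−δ − z_{α/2}) is negligible and dropped.)
δ = d·√(n/2) ⇒ d = δ/√(n/2) = 2.851/√(51/2) = 0.5645.

d ≈ 0.565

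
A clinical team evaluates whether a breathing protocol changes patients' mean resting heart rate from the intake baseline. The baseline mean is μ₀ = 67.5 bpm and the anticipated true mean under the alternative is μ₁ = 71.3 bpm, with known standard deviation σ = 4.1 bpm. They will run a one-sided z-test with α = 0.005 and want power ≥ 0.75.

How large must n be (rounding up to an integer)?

n = 13

Standardized effect: d = |μ₁ − μ₀| / σ = |71.3 − 67.5| / 4.1 = 0.9268
Set Φ(δ − 2.576) = 0.75; then δ − 2.576 = Φ⁻¹(0.75) = 0.674, giving δ = 3.250.
δ = d·√n ⇒ n = (δ/d)² = (3.250 / 0.9268)² = 12.30.
Rounding up, n = 13.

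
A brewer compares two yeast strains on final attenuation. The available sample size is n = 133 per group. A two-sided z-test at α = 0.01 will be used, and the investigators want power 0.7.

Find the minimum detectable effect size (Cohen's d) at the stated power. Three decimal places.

Need Φ(δ − 2.576) = 0.7, so δ = 2.576 + 0.524 = 3.100.
(The second rejection-region term Φ(−δ − z_{α/2}) is negligible and dropped.)
δ = d·√(n/2) ⇒ d = δ/√(n/2) = 3.100/√(133/2) = 0.3802.

d ≈ 0.380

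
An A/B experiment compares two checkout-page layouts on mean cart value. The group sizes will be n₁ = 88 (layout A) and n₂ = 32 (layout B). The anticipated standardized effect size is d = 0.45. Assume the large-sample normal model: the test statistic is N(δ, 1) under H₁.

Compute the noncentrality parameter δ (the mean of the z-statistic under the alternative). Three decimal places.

The noncentrality parameter scales effect size by the design's sample-size factor: δ = d / √(1/n₁ + 1/n₂) = 0.45 / √(1/88 + 1/32) = 2.1799

δ ≈ 2.180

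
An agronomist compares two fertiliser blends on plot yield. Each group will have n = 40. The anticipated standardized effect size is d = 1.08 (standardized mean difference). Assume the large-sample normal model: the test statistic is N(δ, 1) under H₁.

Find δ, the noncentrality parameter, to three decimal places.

δ = d·√(n/2) = 1.08 × √(40/2) = 4.8299

δ ≈ 4.830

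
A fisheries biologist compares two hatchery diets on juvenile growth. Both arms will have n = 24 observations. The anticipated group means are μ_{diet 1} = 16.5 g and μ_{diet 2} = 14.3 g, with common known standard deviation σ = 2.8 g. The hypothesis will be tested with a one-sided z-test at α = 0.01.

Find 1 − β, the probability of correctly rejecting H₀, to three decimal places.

Power ≈ 0.654

Standardized effect: d = |μ_{diet 1} − μ_{diet 2}| / σ = |16.5 − 14.3| / 2.8 = 0.7857
Noncentrality parameter: δ = d·√(n/2) = 0.7857 × √(24/2) = 2.7218
Critical value for a one-sided test at α = 0.01: z_α = 2.326.
Power = P(Z > 2.326 − δ) = Φ(0.395) = 0.6537.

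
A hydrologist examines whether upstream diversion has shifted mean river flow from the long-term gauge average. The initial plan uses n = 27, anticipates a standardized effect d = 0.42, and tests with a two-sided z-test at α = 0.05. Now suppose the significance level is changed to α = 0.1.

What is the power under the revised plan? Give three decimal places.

δ = d·√n = 0.42 × √27 = 2.1824 (unchanged). New critical value: z_{0.05} = 1.645.
Revised power = Φ(δ − 1.645) + Φ(−δ − 1.645) = Φ(0.538) + Φ(-3.827) = 0.7045 + 0.0001 = 0.7046.

Power ≈ 0.705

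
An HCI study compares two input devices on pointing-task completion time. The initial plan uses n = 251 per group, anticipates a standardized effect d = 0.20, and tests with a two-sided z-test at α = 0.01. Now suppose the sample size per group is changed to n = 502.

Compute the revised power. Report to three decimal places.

Power ≈ 0.723

With n = 502 per group: δ = d·√(n/2) = 0.20 × √(502/2) = 3.1686. Critical value z_{0.005} = 2.576.
Revised power = Φ(δ − 2.576) + Φ(−δ − 2.576) = Φ(0.593) + Φ(-5.744) = 0.7233 + 0.0000 = 0.7233.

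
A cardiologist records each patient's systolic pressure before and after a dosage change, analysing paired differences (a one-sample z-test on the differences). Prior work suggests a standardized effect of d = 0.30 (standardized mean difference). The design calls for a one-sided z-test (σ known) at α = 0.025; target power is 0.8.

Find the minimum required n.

Set Φ(δ − 1.960) = 0.8; then δ − 1.960 = Φ⁻¹(0.8) = 0.842, giving δ = 2.802.
δ = d·√n ⇒ n = (δ/d)² = (2.802 / 0.30)² = 87.21.
Rounding up, n = 88.

n = 88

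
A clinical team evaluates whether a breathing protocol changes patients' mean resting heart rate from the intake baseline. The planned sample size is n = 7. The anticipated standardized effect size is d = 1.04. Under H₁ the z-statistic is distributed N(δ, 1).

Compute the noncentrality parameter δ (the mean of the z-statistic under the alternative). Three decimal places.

δ ≈ 2.752

The noncentrality parameter scales effect size by the design's sample-size factor: δ = d·√n = 1.04 × √7 = 2.7516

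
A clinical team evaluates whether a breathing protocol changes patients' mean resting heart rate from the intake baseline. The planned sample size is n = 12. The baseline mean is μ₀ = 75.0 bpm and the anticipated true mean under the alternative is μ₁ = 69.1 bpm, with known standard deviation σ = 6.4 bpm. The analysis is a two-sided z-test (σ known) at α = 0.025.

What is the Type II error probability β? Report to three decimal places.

β ≈ 0.171

Standardized effect: d = |μ₁ − μ₀| / σ = |69.1 − 75.0| / 6.4 = 0.9219
Noncentrality parameter: δ = d·√n = 0.9219 × √12 = 3.1935
Critical value for a two-sided test at α = 0.025: z_{α/2} = 2.241.
Power = Φ(δ − 2.241) + Φ(−δ − 2.241) = Φ(0.952) + Φ(-5.435) = 0.8295 + 0.0000 = 0.8295.
Type II error: β = 1 − power = 1 − 0.8295 = 0.1705.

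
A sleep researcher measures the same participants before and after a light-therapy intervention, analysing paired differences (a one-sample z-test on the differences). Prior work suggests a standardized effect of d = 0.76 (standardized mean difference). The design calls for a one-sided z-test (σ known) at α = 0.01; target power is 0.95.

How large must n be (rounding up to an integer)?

n = 28

For power 0.95 need Φ(δ − z_{0.01}) = 0.95, so δ = z_{0.01} + z_{0.05} = 2.326 + 1.645 = 3.971.
δ = d·√n ⇒ n = (δ/d)² = (3.971 / 0.76)² = 27.30.
Rounding up, n = 28.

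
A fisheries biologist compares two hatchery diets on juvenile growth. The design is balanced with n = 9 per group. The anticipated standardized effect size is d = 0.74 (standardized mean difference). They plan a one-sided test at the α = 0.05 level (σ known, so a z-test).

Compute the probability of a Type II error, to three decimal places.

β ≈ 0.530

Noncentrality parameter: δ = d·√(n/2) = 0.74 × √(9/2) = 1.5698
Critical value for a one-sided test at α = 0.05: z_α = 1.645.
Power = P(Z > 1.645 − δ) = Φ(-0.075) = 0.4701.
Type II error: β = 1 − power = 1 − 0.4701 = 0.5299.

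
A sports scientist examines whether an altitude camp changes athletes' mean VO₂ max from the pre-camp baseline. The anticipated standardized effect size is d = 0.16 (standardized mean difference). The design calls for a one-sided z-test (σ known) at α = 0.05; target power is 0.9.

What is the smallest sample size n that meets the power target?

Set Φ(δ − 1.645) = 0.9; then δ − 1.645 = Φ⁻¹(0.9) = 1.282, giving δ = 2.926.
δ = d·√n ⇒ n = (δ/d)² = (2.926 / 0.16)² = 334.53.
Round up to the next whole unit.

n = 335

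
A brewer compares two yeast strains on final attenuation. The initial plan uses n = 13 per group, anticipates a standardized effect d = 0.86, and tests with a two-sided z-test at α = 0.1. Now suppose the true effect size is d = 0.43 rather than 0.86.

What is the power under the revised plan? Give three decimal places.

Power ≈ 0.295

With d = 0.43: δ = d·√(n/2) = 0.43 × √(13/2) = 1.0963. Critical value z_{0.05} = 1.645.
Revised power = Φ(δ − 1.645) + Φ(−δ − 1.645) = Φ(-0.549) + Φ(-2.741) = 0.2917 + 0.0031 = 0.2947.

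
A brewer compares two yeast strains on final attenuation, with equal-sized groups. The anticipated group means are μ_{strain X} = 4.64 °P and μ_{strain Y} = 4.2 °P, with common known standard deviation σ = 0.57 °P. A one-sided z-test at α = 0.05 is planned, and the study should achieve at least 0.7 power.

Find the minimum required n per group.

Standardized effect: d = |μ_{strain X} − μ_{strain Y}| / σ = |4.64 − 4.2| / 0.57 = 0.7719
For power 0.7 need Φ(δ − z_{0.05}) = 0.7, so δ = z_{0.05} + z_{0.30} = 1.645 + 0.524 = 2.169.
δ = d·√(n/2) ⇒ n = 2(δ/d)² = 2 × (2.169 / 0.7719)² = 15.79.
Rounding up, n = 16 per group.

n = 16 per group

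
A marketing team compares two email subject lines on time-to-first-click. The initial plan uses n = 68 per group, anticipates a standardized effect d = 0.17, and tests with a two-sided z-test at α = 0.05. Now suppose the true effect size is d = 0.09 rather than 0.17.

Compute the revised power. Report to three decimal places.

Power ≈ 0.082

With d = 0.09: δ = d·√(n/2) = 0.09 × √(68/2) = 0.5248. Critical value z_{0.025} = 1.960.
Revised power = Φ(δ − 1.960) + Φ(−δ − 1.960) = Φ(-1.435) + Φ(-2.485) = 0.0756 + 0.0065 = 0.0821.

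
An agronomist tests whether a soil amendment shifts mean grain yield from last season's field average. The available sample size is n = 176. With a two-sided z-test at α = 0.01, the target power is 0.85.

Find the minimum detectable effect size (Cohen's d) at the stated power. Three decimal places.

Required noncentrality: δ = z_{0.005} + z_{0.15} = 2.576 + 1.036 = 3.612.
(Lower-tail contribution to power is negligible for δ > 0.)
δ = d·√n ⇒ d = δ/√n = 3.612/√176 = 0.2723.

d ≈ 0.272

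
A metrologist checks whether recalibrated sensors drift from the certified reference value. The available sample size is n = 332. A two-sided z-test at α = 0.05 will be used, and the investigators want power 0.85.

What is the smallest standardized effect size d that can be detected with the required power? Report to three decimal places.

d ≈ 0.164

Need Φ(δ − 1.960) = 0.85, so δ = 1.960 + 1.036 = 2.996.
(Lower-tail contribution to power is negligible for δ > 0.)
δ = d·√n ⇒ d = δ/√n = 2.996/√332 = 0.1644.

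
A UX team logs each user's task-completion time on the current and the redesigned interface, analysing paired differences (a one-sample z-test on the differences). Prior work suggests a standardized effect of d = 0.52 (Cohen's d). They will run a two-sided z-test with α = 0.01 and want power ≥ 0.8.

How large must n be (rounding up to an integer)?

Set Φ(δ − 2.576) = 0.8; then δ − 2.576 = Φ⁻¹(0.8) = 0.842, giving δ = 3.417.
(For δ > 0 the lower-tail rejection region contributes negligibly to power, so the one-term inversion is standard.)
δ = d·√n ⇒ n = (δ/d)² = (3.417 / 0.52)² = 43.19.
Rounding up, n = 44.

n = 44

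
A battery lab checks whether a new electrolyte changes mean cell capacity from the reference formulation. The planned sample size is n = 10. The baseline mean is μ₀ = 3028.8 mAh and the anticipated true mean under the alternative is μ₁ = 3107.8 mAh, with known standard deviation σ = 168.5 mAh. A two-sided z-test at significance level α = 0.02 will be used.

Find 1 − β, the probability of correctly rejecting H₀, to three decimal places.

Power ≈ 0.199

Standardized effect: d = |μ₁ − μ₀| / σ = |3107.8 − 3028.8| / 168.5 = 0.4688
Noncentrality parameter: δ = d·√n = 0.4688 × √10 = 1.4826
Two-sided α = 0.02 → critical value z_{0.01} = 2.326.
Power = Φ(δ − 2.326) + Φ(−δ − 2.326) = Φ(-0.844) + Φ(-3.809) = 0.1994 + 0.0001 = 0.1995.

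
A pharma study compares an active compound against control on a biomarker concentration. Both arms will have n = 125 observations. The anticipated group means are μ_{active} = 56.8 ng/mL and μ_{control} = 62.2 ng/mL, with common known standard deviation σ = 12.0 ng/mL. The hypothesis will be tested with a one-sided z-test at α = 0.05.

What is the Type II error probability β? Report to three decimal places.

Standardized effect: d = |μ_{active} − μ_{control}| / σ = |56.8 − 62.2| / 12.0 = 0.4500
Noncentrality parameter: δ = d·√(n/2) = 0.4500 × √(125/2) = 3.5576
Critical value for a one-sided test at α = 0.05: z_α = 1.645.
Power = Φ(δ − 1.645) = Φ(1.913) = 0.9721.
Type II error: β = 1 − power = 1 − 0.9721 = 0.0279.

β ≈ 0.028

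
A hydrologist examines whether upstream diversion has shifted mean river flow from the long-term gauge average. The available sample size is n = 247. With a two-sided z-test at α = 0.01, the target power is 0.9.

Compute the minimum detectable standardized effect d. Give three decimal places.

d ≈ 0.245

Required noncentrality: δ = z_{0.005} + z_{0.10} = 2.576 + 1.282 = 3.857.
(Lower-tail contribution to power is negligible for δ > 0.)
δ = d·√n ⇒ d = δ/√n = 3.857/√247 = 0.2454.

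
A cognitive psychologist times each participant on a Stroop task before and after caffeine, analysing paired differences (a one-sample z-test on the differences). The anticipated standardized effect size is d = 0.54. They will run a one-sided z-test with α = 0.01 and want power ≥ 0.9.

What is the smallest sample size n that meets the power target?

n = 45

For power 0.9 need Φ(δ − z_{0.01}) = 0.9, so δ = z_{0.01} + z_{0.10} = 2.326 + 1.282 = 3.608.
δ = d·√n ⇒ n = (δ/d)² = (3.608 / 0.54)² = 44.64.
Round up to the next whole unit.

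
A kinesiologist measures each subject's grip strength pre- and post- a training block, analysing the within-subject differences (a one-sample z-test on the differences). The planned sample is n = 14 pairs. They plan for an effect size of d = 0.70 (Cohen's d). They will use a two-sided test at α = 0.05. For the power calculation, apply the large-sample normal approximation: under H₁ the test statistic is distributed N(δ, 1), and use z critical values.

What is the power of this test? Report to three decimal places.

Power ≈ 0.745

Noncentrality parameter: δ = d·√n = 0.70 × √14 = 2.6192
Two-sided α = 0.05 → critical value z_{0.025} = 1.960.
Power = Φ(δ − 1.960) + Φ(−δ − 1.960) = Φ(0.659) + Φ(-4.579) = 0.7451 + 0.0000 = 0.7451.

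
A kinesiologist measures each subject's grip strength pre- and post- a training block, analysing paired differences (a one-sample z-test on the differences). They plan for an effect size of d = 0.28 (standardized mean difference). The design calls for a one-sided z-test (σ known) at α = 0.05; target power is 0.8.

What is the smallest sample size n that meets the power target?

Set Φ(δ − 1.645) = 0.8; then δ − 1.645 = Φ⁻¹(0.8) = 0.842, giving δ = 2.486.
δ = d·√n ⇒ n = (δ/d)² = (2.486 / 0.28)² = 78.86.
Round up to the next whole unit.

n = 79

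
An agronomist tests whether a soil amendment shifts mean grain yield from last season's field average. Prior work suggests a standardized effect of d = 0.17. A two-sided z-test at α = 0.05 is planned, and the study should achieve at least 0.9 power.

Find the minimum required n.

n = 364

Set Φ(δ − 1.960) = 0.9; then δ − 1.960 = Φ⁻¹(0.9) = 1.282, giving δ = 3.242.
(The Φ(−δ − z_{α/2}) term is vanishingly small for δ > 0 and is dropped in the standard sample-size formula.)
δ = d·√n ⇒ n = (δ/d)² = (3.242 / 0.17)² = 363.58.
Round up to the next whole unit.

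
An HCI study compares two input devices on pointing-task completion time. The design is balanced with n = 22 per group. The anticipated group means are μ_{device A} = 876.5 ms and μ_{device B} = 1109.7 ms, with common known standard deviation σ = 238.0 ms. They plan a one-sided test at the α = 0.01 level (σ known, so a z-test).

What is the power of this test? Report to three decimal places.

Standardized effect: d = |μ_{device A} − μ_{device B}| / σ = |876.5 − 1109.7| / 238.0 = 0.9798
Noncentrality parameter: δ = d·√(n/2) = 0.9798 × √(22/2) = 3.2497
One-sided α = 0.01 → critical value z_{0.01} = 2.326.
Power = Φ(δ − 2.326) = Φ(0.923) = 0.8221.

Power ≈ 0.822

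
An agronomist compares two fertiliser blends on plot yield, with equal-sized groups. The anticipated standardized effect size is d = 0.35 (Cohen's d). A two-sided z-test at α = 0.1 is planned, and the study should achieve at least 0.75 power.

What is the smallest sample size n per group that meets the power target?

n = 88 per group

Set Φ(δ − 1.645) = 0.75; then δ − 1.645 = Φ⁻¹(0.75) = 0.674, giving δ = 2.319.
(Ignoring the negligible lower-tail rejection probability gives the usual closed-form inversion.)
δ = d·√(n/2) ⇒ n = 2(δ/d)² = 2 × (2.319 / 0.35)² = 87.83.
Round up to the next whole unit.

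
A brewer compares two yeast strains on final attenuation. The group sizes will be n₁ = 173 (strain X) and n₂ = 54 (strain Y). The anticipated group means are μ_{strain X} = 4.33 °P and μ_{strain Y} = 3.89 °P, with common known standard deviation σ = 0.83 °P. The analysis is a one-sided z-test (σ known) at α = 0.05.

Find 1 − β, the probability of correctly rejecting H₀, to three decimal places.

Standardized effect: d = |μ_{strain X} − μ_{strain Y}| / σ = |4.33 − 3.89| / 0.83 = 0.5301
Noncentrality parameter: δ = d / √(1/n₁ + 1/n₂) = 0.5301 / √(1/173 + 1/54) = 3.4008
One-sided α = 0.05 → critical value z_{0.05} = 1.645.
Power = P(Z > 1.645 − δ) = Φ(1.756) = 0.9605.

Power ≈ 0.960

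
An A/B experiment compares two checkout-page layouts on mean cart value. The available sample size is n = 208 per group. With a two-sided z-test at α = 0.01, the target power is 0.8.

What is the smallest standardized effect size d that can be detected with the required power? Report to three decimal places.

d ≈ 0.335

Required noncentrality: δ = z_{0.005} + z_{0.20} = 2.576 + 0.842 = 3.417.
(The second rejection-region term Φ(−δ − z_{α/2}) is negligible and dropped.)
δ = d·√(n/2) ⇒ d = δ/√(n/2) = 3.417/√(208/2) = 0.3351.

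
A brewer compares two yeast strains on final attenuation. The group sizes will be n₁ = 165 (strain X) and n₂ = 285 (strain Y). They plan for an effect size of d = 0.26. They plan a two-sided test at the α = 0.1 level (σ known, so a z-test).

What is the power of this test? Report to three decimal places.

Power ≈ 0.844

Noncentrality parameter: δ = d / √(1/n₁ + 1/n₂) = 0.26 / √(1/165 + 1/285) = 2.6579
Two-sided α = 0.1 → critical value z_{0.05} = 1.645.
Power = Φ(δ − 1.645) + Φ(−δ − 1.645) = Φ(1.013) + Φ(-4.303) = 0.8445 + 0.0000 = 0.8445.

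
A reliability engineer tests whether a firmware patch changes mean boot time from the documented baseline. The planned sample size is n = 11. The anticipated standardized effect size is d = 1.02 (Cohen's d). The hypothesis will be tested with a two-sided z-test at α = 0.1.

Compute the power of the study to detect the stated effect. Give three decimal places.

Power ≈ 0.959

Noncentrality parameter: δ = d·√n = 1.02 × √11 = 3.3830
Two-sided α = 0.1 → critical value z_{0.05} = 1.645.
Power = Φ(δ − 1.645) + Φ(−δ − 1.645) = Φ(1.738) + Φ(-5.028) = 0.9589 + 0.0000 = 0.9589.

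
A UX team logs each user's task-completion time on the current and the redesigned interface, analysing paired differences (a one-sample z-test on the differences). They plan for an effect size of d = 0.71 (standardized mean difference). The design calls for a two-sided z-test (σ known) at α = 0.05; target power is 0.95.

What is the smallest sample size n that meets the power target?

n = 26

Set Φ(δ − 1.960) = 0.95; then δ − 1.960 = Φ⁻¹(0.95) = 1.645, giving δ = 3.605.
(The Φ(−δ − z_{α/2}) term is vanishingly small for δ > 0 and is dropped in the standard sample-size formula.)
δ = d·√n ⇒ n = (δ/d)² = (3.605 / 0.71)² = 25.78.
Round up to the next whole unit.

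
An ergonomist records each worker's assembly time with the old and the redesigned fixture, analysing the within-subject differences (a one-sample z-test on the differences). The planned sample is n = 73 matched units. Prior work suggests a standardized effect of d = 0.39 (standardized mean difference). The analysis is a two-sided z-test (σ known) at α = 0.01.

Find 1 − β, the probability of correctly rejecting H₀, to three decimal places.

Power ≈ 0.775

Noncentrality parameter: δ = d·√n = 0.39 × √73 = 3.3322
Two-sided α = 0.01 → critical value z_{0.005} = 2.576.
Power = Φ(δ − 2.576) + Φ(−δ − 2.576) = Φ(0.756) + Φ(-5.908) = 0.7753 + 0.0000 = 0.7753.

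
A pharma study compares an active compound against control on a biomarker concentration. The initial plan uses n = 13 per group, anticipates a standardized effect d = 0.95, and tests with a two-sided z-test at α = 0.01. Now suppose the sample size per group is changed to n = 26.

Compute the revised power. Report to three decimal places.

Power ≈ 0.802

With n = 26 per group: δ = d·√(n/2) = 0.95 × √(26/2) = 3.4253. Critical value z_{0.005} = 2.576.
Revised power = Φ(δ − 2.576) + Φ(−δ − 2.576) = Φ(0.849) + Φ(-6.001) = 0.8022 + 0.0000 = 0.8022.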